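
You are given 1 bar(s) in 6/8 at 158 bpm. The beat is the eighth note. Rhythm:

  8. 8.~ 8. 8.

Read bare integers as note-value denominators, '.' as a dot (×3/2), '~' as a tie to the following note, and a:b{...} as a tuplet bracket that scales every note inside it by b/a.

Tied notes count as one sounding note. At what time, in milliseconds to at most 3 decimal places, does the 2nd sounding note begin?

note 2 onset = 3/2b = 569.62ms

1. 0.0ms @ 0 + 569.62ms (3/2)
2. 569.62ms @ 3/2 + 1139.241ms (3)
3. 1708.861ms @ 9/2 + 569.62ms (3/2)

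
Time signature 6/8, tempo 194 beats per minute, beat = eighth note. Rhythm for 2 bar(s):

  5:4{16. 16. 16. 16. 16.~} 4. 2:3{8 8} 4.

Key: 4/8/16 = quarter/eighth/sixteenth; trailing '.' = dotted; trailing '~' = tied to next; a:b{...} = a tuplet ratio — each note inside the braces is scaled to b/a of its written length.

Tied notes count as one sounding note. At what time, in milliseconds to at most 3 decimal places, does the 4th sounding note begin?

1. 0.0ms @ 0 + 185.567ms (3/5)
2. 185.567ms @ 3/5 + 185.567ms (3/5)
3. 371.134ms @ 6/5 + 185.567ms (3/5)
4. 556.701ms @ 9/5 + 185.567ms (3/5)
5. 742.268ms @ 12/5 + 1113.402ms (18/5)
6. 1855.67ms @ 6 + 463.918ms (3/2)
7. 2319.588ms @ 15/2 + 463.918ms (3/2)
8. 2783.505ms @ 9 + 927.835ms (3)

note 4 onset = 9/5b = 556.701ms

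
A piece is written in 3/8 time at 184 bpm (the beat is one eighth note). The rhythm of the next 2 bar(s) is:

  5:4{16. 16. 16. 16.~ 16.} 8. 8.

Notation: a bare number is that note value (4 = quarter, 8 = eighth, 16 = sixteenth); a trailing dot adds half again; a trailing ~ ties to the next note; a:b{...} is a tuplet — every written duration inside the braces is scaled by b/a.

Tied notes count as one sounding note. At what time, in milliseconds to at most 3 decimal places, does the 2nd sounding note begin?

1. 0.0ms @ 0 + 195.652ms (3/5)
2. 195.652ms @ 3/5 + 195.652ms (3/5)
3. 391.304ms @ 6/5 + 195.652ms (3/5)
4. 586.957ms @ 9/5 + 391.304ms (6/5)
5. 978.261ms @ 3 + 489.13ms (3/2)
6. 1467.391ms @ 9/2 + 489.13ms (3/2)

note 2 onset = 3/5b = 195.652ms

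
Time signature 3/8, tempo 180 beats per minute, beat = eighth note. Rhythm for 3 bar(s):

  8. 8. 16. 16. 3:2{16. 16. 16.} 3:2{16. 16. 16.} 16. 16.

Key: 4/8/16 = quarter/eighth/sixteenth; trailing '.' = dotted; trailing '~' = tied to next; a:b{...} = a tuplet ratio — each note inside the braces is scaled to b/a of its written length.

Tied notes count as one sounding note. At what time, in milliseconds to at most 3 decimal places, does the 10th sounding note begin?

1. 0.0ms @ 0 + 500.0ms (3/2)
2. 500.0ms @ 3/2 + 500.0ms (3/2)
3. 1000.0ms @ 3 + 250.0ms (3/4)
4. 1250.0ms @ 15/4 + 250.0ms (3/4)
5. 1500.0ms @ 9/2 + 166.667ms (1/2)
6. 1666.667ms @ 5 + 166.667ms (1/2)
7. 1833.333ms @ 11/2 + 166.667ms (1/2)
8. 2000.0ms @ 6 + 166.667ms (1/2)
9. 2166.667ms @ 13/2 + 166.667ms (1/2)
10. 2333.333ms @ 7 + 166.667ms (1/2)
11. 2500.0ms @ 15/2 + 250.0ms (3/4)
12. 2750.0ms @ 33/4 + 250.0ms (3/4)

note 10 onset = 7b = 2333.333ms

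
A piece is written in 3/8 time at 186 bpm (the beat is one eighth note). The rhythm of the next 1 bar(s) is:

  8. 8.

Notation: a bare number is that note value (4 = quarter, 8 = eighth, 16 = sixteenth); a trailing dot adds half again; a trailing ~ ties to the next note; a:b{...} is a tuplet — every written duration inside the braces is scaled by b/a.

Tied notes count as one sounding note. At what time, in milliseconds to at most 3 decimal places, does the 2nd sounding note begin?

note 2 onset = 3/2b = 483.871ms

1. 0.0ms @ 0 + 483.871ms (3/2)
2. 483.871ms @ 3/2 + 483.871ms (3/2)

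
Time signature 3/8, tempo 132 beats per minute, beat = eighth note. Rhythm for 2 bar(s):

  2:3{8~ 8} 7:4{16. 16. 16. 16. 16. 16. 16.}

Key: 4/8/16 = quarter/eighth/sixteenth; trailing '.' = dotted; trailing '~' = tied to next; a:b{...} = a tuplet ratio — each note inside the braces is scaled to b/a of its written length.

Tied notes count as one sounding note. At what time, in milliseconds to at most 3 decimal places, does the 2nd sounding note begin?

1. 0.0ms @ 0 + 1363.636ms (3)
2. 1363.636ms @ 3 + 194.805ms (3/7)
3. 1558.442ms @ 24/7 + 194.805ms (3/7)
4. 1753.247ms @ 27/7 + 194.805ms (3/7)
5. 1948.052ms @ 30/7 + 194.805ms (3/7)
6. 2142.857ms @ 33/7 + 194.805ms (3/7)
7. 2337.662ms @ 36/7 + 194.805ms (3/7)
8. 2532.468ms @ 39/7 + 194.805ms (3/7)

note 2 onset = 3b = 1363.636ms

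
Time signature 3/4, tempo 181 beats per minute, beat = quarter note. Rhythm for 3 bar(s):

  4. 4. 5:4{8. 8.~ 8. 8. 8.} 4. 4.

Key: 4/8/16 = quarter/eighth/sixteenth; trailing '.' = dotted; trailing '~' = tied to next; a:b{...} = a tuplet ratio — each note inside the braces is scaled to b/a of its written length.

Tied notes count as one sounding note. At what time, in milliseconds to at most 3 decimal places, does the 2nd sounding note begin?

1. 0.0ms @ 0 + 497.238ms (3/2)
2. 497.238ms @ 3/2 + 497.238ms (3/2)
3. 994.475ms @ 3 + 198.895ms (3/5)
4. 1193.37ms @ 18/5 + 397.79ms (6/5)
5. 1591.16ms @ 24/5 + 198.895ms (3/5)
6. 1790.055ms @ 27/5 + 198.895ms (3/5)
7. 1988.95ms @ 6 + 497.238ms (3/2)
8. 2486.188ms @ 15/2 + 497.238ms (3/2)

note 2 onset = 3/2b = 497.238ms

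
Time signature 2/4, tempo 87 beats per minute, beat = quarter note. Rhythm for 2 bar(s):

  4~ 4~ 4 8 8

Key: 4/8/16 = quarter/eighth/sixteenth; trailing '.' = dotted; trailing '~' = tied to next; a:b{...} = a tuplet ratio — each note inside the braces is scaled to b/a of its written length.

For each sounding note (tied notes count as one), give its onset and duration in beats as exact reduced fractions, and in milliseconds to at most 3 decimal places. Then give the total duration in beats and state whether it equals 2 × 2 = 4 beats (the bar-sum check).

1) 0.0ms=0b +2068.966ms=3b
2) 2068.966ms=3b +344.828ms=1/2b
3) 2413.793ms=7/2b +344.828ms=1/2b
Σ=4b of 4 (87bpm 2/4) — PASS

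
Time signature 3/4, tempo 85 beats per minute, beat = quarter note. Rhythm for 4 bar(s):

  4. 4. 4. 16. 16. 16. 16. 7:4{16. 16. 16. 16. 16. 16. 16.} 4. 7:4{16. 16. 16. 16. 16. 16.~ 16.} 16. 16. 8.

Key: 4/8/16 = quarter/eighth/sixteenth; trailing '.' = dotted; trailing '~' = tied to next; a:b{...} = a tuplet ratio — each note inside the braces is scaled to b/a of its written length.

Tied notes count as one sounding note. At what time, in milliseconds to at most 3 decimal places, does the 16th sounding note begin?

1. 0.0ms @ 0 + 1058.824ms (3/2)
2. 1058.824ms @ 3/2 + 1058.824ms (3/2)
3. 2117.647ms @ 3 + 1058.824ms (3/2)
4. 3176.471ms @ 9/2 + 264.706ms (3/8)
5. 3441.176ms @ 39/8 + 264.706ms (3/8)
6. 3705.882ms @ 21/4 + 264.706ms (3/8)
7. 3970.588ms @ 45/8 + 264.706ms (3/8)
8. 4235.294ms @ 6 + 151.261ms (3/14)
9. 4386.555ms @ 87/14 + 151.261ms (3/14)
10. 4537.815ms @ 45/7 + 151.261ms (3/14)
11. 4689.076ms @ 93/14 + 151.261ms (3/14)
12. 4840.336ms @ 48/7 + 151.261ms (3/14)
13. 4991.597ms @ 99/14 + 151.261ms (3/14)
14. 5142.857ms @ 51/7 + 151.261ms (3/14)
15. 5294.118ms @ 15/2 + 1058.824ms (3/2)
16. 6352.941ms @ 9 + 151.261ms (3/14)
17. 6504.202ms @ 129/14 + 151.261ms (3/14)
18. 6655.462ms @ 66/7 + 151.261ms (3/14)
19. 6806.723ms @ 135/14 + 151.261ms (3/14)
20. 6957.983ms @ 69/7 + 151.261ms (3/14)
21. 7109.244ms @ 141/14 + 302.521ms (3/7)
22. 7411.765ms @ 21/2 + 264.706ms (3/8)
23. 7676.471ms @ 87/8 + 264.706ms (3/8)
24. 7941.176ms @ 45/4 + 529.412ms (3/4)

note 16 onset = 9b = 6352.941ms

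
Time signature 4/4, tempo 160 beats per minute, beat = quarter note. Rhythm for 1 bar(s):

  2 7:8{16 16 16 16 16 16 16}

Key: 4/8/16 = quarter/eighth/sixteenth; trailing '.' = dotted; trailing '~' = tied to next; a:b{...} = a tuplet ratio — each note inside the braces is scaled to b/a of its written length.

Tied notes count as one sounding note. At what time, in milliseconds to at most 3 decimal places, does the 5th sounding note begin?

1. 0.0ms @ 0 + 750.0ms (2)
2. 750.0ms @ 2 + 107.143ms (2/7)
3. 857.143ms @ 16/7 + 107.143ms (2/7)
4. 964.286ms @ 18/7 + 107.143ms (2/7)
5. 1071.429ms @ 20/7 + 107.143ms (2/7)
6. 1178.571ms @ 22/7 + 107.143ms (2/7)
7. 1285.714ms @ 24/7 + 107.143ms (2/7)
8. 1392.857ms @ 26/7 + 107.143ms (2/7)

note 5 onset = 20/7b = 1071.429ms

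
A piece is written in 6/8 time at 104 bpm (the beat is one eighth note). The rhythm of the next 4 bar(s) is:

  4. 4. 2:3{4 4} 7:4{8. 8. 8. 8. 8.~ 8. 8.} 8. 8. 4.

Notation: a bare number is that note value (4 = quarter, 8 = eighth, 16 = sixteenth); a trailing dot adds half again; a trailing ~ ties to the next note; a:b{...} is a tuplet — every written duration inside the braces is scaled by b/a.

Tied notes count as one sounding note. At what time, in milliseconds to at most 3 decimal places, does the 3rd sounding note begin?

1. 0.0ms @ 0 + 1730.769ms (3)
2. 1730.769ms @ 3 + 1730.769ms (3)
3. 3461.538ms @ 6 + 1730.769ms (3)
4. 5192.308ms @ 9 + 1730.769ms (3)
5. 6923.077ms @ 12 + 494.505ms (6/7)
6. 7417.582ms @ 90/7 + 494.505ms (6/7)
7. 7912.088ms @ 96/7 + 494.505ms (6/7)
8. 8406.593ms @ 102/7 + 494.505ms (6/7)
9. 8901.099ms @ 108/7 + 989.011ms (12/7)
10. 9890.11ms @ 120/7 + 494.505ms (6/7)
11. 10384.615ms @ 18 + 865.385ms (3/2)
12. 11250.0ms @ 39/2 + 865.385ms (3/2)
13. 12115.385ms @ 21 + 1730.769ms (3)

note 3 onset = 6b = 3461.538ms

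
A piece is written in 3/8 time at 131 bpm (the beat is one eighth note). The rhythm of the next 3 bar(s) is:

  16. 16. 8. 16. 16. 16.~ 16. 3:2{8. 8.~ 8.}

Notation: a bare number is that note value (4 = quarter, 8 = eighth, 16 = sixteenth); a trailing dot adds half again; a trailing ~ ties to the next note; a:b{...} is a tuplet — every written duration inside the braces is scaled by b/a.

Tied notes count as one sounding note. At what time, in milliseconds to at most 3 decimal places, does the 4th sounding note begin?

1. 0.0ms @ 0 + 343.511ms (3/4)
2. 343.511ms @ 3/4 + 343.511ms (3/4)
3. 687.023ms @ 3/2 + 687.023ms (3/2)
4. 1374.046ms @ 3 + 343.511ms (3/4)
5. 1717.557ms @ 15/4 + 343.511ms (3/4)
6. 2061.069ms @ 9/2 + 687.023ms (3/2)
7. 2748.092ms @ 6 + 458.015ms (1)
8. 3206.107ms @ 7 + 916.031ms (2)

note 4 onset = 3b = 1374.046ms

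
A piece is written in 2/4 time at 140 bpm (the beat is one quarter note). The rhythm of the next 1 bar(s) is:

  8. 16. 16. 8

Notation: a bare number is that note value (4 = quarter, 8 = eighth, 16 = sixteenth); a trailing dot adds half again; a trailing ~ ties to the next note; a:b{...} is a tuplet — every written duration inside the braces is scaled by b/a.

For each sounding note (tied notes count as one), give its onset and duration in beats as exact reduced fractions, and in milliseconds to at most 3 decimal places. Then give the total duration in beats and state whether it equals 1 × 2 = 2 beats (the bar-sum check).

1) 0.0ms=0b +321.429ms=3/4b
2) 321.429ms=3/4b +160.714ms=3/8b
3) 482.143ms=9/8b +160.714ms=3/8b
4) 642.857ms=3/2b +214.286ms=1/2b
Σ=2b of 2 (140bpm 2/4) — PASS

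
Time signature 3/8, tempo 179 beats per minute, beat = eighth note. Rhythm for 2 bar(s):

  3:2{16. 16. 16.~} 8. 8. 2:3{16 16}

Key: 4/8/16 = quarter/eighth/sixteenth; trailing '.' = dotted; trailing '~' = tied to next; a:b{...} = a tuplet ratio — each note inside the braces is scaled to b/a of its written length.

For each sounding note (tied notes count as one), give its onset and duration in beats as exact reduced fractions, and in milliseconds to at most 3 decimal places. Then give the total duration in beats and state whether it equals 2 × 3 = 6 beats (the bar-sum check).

1) 0.0ms=0b +167.598ms=1/2b
2) 167.598ms=1/2b +167.598ms=1/2b
3) 335.196ms=1b +670.391ms=2b
4) 1005.587ms=3b +502.793ms=3/2b
5) 1508.38ms=9/2b +251.397ms=3/4b
6) 1759.777ms=21/4b +251.397ms=3/4b
Σ=6b of 6 (179bpm 3/8) — PASS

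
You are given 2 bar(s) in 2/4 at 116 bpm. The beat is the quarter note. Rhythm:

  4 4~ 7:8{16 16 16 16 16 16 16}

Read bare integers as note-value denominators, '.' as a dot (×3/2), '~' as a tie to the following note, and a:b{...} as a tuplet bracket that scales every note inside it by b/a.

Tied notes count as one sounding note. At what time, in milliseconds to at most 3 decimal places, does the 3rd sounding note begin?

note 3 onset = 16/7b = 1182.266ms

1. 0.0ms @ 0 + 517.241ms (1)
2. 517.241ms @ 1 + 665.025ms (9/7)
3. 1182.266ms @ 16/7 + 147.783ms (2/7)
4. 1330.049ms @ 18/7 + 147.783ms (2/7)
5. 1477.833ms @ 20/7 + 147.783ms (2/7)
6. 1625.616ms @ 22/7 + 147.783ms (2/7)
7. 1773.399ms @ 24/7 + 147.783ms (2/7)
8. 1921.182ms @ 26/7 + 147.783ms (2/7)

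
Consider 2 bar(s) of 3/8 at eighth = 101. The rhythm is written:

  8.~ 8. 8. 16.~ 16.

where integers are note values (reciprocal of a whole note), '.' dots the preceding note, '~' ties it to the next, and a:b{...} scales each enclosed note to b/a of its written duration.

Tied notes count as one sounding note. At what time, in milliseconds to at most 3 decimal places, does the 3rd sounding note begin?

1. 0.0ms @ 0 + 1782.178ms (3)
2. 1782.178ms @ 3 + 891.089ms (3/2)
3. 2673.267ms @ 9/2 + 891.089ms (3/2)

note 3 onset = 9/2b = 2673.267ms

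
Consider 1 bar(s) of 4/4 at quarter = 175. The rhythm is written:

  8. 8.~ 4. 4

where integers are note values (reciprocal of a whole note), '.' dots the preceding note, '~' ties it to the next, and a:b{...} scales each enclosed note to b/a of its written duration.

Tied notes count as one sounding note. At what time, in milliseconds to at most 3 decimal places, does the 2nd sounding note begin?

note 2 onset = 3/4b = 257.143ms

1. 0.0ms @ 0 + 257.143ms (3/4)
2. 257.143ms @ 3/4 + 771.429ms (9/4)
3. 1028.571ms @ 3 + 342.857ms (1)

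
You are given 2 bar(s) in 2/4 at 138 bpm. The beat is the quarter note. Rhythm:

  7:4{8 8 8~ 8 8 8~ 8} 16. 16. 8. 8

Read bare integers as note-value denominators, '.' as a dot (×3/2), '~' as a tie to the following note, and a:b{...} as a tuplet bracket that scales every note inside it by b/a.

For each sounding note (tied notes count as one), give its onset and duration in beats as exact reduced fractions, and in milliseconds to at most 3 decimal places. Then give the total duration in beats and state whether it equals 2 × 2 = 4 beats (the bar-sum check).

1) 0.0ms=0b +124.224ms=2/7b
2) 124.224ms=2/7b +124.224ms=2/7b
3) 248.447ms=4/7b +248.447ms=4/7b
4) 496.894ms=8/7b +124.224ms=2/7b
5) 621.118ms=10/7b +248.447ms=4/7b
6) 869.565ms=2b +163.043ms=3/8b
7) 1032.609ms=19/8b +163.043ms=3/8b
8) 1195.652ms=11/4b +326.087ms=3/4b
9) 1521.739ms=7/2b +217.391ms=1/2b
Σ=4b of 4 (138bpm 2/4) — PASS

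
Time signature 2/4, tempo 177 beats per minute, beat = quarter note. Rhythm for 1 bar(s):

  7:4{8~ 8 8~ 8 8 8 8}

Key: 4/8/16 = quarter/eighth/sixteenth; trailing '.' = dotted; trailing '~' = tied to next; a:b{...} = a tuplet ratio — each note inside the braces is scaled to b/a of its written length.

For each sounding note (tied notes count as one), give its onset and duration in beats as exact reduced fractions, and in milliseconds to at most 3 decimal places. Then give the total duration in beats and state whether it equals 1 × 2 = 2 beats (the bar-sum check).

1) 0.0ms=0b +193.705ms=4/7b
2) 193.705ms=4/7b +193.705ms=4/7b
3) 387.409ms=8/7b +96.852ms=2/7b
4) 484.262ms=10/7b +96.852ms=2/7b
5) 581.114ms=12/7b +96.852ms=2/7b
Σ=2b of 2 (177bpm 2/4) — PASS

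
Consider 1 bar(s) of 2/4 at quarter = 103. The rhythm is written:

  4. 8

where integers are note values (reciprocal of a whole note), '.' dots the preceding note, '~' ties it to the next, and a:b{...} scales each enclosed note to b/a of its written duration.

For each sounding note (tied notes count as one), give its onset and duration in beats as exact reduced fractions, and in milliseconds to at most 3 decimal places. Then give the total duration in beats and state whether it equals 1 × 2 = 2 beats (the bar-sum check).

1) 0.0ms=0b +873.786ms=3/2b
2) 873.786ms=3/2b +291.262ms=1/2b
Σ=2b of 2 (103bpm 2/4) — PASS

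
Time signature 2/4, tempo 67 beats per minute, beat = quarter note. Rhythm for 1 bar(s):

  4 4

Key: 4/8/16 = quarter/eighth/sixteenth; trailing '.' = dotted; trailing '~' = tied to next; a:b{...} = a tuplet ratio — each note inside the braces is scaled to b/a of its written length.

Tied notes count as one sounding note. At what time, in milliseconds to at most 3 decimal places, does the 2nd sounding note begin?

note 2 onset = 1b = 895.522ms

1. 0.0ms @ 0 + 895.522ms (1)
2. 895.522ms @ 1 + 895.522ms (1)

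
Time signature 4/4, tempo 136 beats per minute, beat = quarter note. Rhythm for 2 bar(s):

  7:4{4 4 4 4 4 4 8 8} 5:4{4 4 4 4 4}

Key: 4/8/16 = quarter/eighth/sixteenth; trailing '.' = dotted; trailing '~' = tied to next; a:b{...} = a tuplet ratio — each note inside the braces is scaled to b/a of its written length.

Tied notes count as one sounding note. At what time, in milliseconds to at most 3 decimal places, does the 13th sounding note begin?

1. 0.0ms @ 0 + 252.101ms (4/7)
2. 252.101ms @ 4/7 + 252.101ms (4/7)
3. 504.202ms @ 8/7 + 252.101ms (4/7)
4. 756.303ms @ 12/7 + 252.101ms (4/7)
5. 1008.403ms @ 16/7 + 252.101ms (4/7)
6. 1260.504ms @ 20/7 + 252.101ms (4/7)
7. 1512.605ms @ 24/7 + 126.05ms (2/7)
8. 1638.655ms @ 26/7 + 126.05ms (2/7)
9. 1764.706ms @ 4 + 352.941ms (4/5)
10. 2117.647ms @ 24/5 + 352.941ms (4/5)
11. 2470.588ms @ 28/5 + 352.941ms (4/5)
12. 2823.529ms @ 32/5 + 352.941ms (4/5)
13. 3176.471ms @ 36/5 + 352.941ms (4/5)

note 13 onset = 36/5b = 3176.471ms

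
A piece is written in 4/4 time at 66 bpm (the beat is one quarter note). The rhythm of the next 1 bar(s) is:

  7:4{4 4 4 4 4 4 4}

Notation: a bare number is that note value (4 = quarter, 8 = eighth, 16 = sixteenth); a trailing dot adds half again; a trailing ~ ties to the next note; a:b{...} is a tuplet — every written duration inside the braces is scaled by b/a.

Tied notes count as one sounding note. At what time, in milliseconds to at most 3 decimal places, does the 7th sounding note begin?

note 7 onset = 24/7b = 3116.883ms

1. 0.0ms @ 0 + 519.481ms (4/7)
2. 519.481ms @ 4/7 + 519.481ms (4/7)
3. 1038.961ms @ 8/7 + 519.481ms (4/7)
4. 1558.442ms @ 12/7 + 519.481ms (4/7)
5. 2077.922ms @ 16/7 + 519.481ms (4/7)
6. 2597.403ms @ 20/7 + 519.481ms (4/7)
7. 3116.883ms @ 24/7 + 519.481ms (4/7)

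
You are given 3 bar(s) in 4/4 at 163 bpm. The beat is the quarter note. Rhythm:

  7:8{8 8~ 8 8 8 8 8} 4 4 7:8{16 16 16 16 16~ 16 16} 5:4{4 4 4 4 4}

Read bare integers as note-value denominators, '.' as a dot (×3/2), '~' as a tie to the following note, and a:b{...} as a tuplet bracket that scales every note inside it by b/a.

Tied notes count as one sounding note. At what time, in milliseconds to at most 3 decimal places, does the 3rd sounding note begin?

1. 0.0ms @ 0 + 210.342ms (4/7)
2. 210.342ms @ 4/7 + 420.684ms (8/7)
3. 631.025ms @ 12/7 + 210.342ms (4/7)
4. 841.367ms @ 16/7 + 210.342ms (4/7)
5. 1051.709ms @ 20/7 + 210.342ms (4/7)
6. 1262.051ms @ 24/7 + 210.342ms (4/7)
7. 1472.393ms @ 4 + 368.098ms (1)
8. 1840.491ms @ 5 + 368.098ms (1)
9. 2208.589ms @ 6 + 105.171ms (2/7)
10. 2313.76ms @ 44/7 + 105.171ms (2/7)
11. 2418.931ms @ 46/7 + 105.171ms (2/7)
12. 2524.102ms @ 48/7 + 105.171ms (2/7)
13. 2629.273ms @ 50/7 + 210.342ms (4/7)
14. 2839.614ms @ 54/7 + 105.171ms (2/7)
15. 2944.785ms @ 8 + 294.479ms (4/5)
16. 3239.264ms @ 44/5 + 294.479ms (4/5)
17. 3533.742ms @ 48/5 + 294.479ms (4/5)
18. 3828.221ms @ 52/5 + 294.479ms (4/5)
19. 4122.699ms @ 56/5 + 294.479ms (4/5)

note 3 onset = 12/7b = 631.025ms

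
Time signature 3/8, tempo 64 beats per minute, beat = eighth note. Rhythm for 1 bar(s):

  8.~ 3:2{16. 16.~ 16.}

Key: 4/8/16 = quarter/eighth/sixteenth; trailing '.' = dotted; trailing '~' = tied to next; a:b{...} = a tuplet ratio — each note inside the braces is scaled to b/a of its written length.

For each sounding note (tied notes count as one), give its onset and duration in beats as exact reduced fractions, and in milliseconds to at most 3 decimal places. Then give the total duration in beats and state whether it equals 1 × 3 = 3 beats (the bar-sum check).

1) 0.0ms=0b +1875.0ms=2b
2) 1875.0ms=2b +937.5ms=1b
Σ=3b of 3 (64bpm 3/8) — PASS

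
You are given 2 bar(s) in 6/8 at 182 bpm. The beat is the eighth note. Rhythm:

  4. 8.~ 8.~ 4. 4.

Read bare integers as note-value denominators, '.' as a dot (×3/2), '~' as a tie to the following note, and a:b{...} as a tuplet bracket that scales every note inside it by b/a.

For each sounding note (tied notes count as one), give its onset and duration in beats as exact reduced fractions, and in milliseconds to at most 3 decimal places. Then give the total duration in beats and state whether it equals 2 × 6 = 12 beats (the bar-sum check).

1) 0.0ms=0b +989.011ms=3b
2) 989.011ms=3b +1978.022ms=6b
3) 2967.033ms=9b +989.011ms=3b
Σ=12b of 12 (182bpm 6/8) — PASS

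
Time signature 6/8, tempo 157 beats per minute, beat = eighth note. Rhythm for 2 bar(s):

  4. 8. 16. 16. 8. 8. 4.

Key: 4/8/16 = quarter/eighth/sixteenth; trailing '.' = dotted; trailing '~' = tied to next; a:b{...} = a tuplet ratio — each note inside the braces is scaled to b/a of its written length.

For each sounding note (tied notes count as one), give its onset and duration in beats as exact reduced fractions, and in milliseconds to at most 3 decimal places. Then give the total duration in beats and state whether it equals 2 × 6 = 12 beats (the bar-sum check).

1) 0.0ms=0b +1146.497ms=3b
2) 1146.497ms=3b +573.248ms=3/2b
3) 1719.745ms=9/2b +286.624ms=3/4b
4) 2006.369ms=21/4b +286.624ms=3/4b
5) 2292.994ms=6b +573.248ms=3/2b
6) 2866.242ms=15/2b +573.248ms=3/2b
7) 3439.49ms=9b +1146.497ms=3b
Σ=12b of 12 (157bpm 6/8) — PASS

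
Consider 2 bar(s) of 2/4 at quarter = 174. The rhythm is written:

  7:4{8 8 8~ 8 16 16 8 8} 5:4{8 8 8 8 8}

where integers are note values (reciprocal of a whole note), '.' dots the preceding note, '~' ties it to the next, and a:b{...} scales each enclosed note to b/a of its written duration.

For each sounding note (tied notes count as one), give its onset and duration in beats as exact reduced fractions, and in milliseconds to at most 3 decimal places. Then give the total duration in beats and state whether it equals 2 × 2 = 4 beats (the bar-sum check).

1) 0.0ms=0b +98.522ms=2/7b
2) 98.522ms=2/7b +98.522ms=2/7b
3) 197.044ms=4/7b +197.044ms=4/7b
4) 394.089ms=8/7b +49.261ms=1/7b
5) 443.35ms=9/7b +49.261ms=1/7b
6) 492.611ms=10/7b +98.522ms=2/7b
7) 591.133ms=12/7b +98.522ms=2/7b
8) 689.655ms=2b +137.931ms=2/5b
9) 827.586ms=12/5b +137.931ms=2/5b
10) 965.517ms=14/5b +137.931ms=2/5b
11) 1103.448ms=16/5b +137.931ms=2/5b
12) 1241.379ms=18/5b +137.931ms=2/5b
Σ=4b of 4 (174bpm 2/4) — PASS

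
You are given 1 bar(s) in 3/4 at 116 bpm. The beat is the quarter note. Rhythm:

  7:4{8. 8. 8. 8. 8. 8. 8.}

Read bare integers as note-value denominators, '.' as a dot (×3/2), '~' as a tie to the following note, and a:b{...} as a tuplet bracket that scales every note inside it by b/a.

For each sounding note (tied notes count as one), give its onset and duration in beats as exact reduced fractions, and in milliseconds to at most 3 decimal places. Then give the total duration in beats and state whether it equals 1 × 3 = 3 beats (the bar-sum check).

1) 0.0ms=0b +221.675ms=3/7b
2) 221.675ms=3/7b +221.675ms=3/7b
3) 443.35ms=6/7b +221.675ms=3/7b
4) 665.025ms=9/7b +221.675ms=3/7b
5) 886.7ms=12/7b +221.675ms=3/7b
6) 1108.374ms=15/7b +221.675ms=3/7b
7) 1330.049ms=18/7b +221.675ms=3/7b
Σ=3b of 3 (116bpm 3/4) — PASS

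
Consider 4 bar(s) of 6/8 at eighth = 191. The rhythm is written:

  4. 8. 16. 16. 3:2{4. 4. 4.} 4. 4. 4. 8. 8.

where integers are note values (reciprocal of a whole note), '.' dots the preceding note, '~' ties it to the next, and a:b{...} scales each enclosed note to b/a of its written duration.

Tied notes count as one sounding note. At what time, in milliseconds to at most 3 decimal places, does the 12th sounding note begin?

1. 0.0ms @ 0 + 942.408ms (3)
2. 942.408ms @ 3 + 471.204ms (3/2)
3. 1413.613ms @ 9/2 + 235.602ms (3/4)
4. 1649.215ms @ 21/4 + 235.602ms (3/4)
5. 1884.817ms @ 6 + 628.272ms (2)
6. 2513.089ms @ 8 + 628.272ms (2)
7. 3141.361ms @ 10 + 628.272ms (2)
8. 3769.634ms @ 12 + 942.408ms (3)
9. 4712.042ms @ 15 + 942.408ms (3)
10. 5654.45ms @ 18 + 942.408ms (3)
11. 6596.859ms @ 21 + 471.204ms (3/2)
12. 7068.063ms @ 45/2 + 471.204ms (3/2)

note 12 onset = 45/2b = 7068.063ms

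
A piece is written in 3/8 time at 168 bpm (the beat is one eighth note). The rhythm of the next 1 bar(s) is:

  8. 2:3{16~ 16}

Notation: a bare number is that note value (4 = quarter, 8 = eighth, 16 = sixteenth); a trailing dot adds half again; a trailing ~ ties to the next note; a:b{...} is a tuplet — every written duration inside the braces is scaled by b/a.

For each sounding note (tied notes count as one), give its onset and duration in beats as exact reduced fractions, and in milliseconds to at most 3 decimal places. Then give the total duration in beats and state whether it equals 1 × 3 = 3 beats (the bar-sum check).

1) 0.0ms=0b +535.714ms=3/2b
2) 535.714ms=3/2b +535.714ms=3/2b
Σ=3b of 3 (168bpm 3/8) — PASS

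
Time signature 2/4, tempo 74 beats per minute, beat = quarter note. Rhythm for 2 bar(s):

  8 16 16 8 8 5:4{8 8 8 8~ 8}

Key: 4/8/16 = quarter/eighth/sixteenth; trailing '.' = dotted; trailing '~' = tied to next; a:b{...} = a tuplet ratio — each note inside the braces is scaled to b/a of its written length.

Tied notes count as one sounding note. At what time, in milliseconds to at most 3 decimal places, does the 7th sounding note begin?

note 7 onset = 12/5b = 1945.946ms

1. 0.0ms @ 0 + 405.405ms (1/2)
2. 405.405ms @ 1/2 + 202.703ms (1/4)
3. 608.108ms @ 3/4 + 202.703ms (1/4)
4. 810.811ms @ 1 + 405.405ms (1/2)
5. 1216.216ms @ 3/2 + 405.405ms (1/2)
6. 1621.622ms @ 2 + 324.324ms (2/5)
7. 1945.946ms @ 12/5 + 324.324ms (2/5)
8. 2270.27ms @ 14/5 + 324.324ms (2/5)
9. 2594.595ms @ 16/5 + 648.649ms (4/5)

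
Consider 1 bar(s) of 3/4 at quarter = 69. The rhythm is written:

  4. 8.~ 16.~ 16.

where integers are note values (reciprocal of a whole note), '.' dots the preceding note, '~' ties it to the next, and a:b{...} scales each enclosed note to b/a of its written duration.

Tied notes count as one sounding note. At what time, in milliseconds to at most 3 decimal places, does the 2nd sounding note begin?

note 2 onset = 3/2b = 1304.348ms

1. 0.0ms @ 0 + 1304.348ms (3/2)
2. 1304.348ms @ 3/2 + 1304.348ms (3/2)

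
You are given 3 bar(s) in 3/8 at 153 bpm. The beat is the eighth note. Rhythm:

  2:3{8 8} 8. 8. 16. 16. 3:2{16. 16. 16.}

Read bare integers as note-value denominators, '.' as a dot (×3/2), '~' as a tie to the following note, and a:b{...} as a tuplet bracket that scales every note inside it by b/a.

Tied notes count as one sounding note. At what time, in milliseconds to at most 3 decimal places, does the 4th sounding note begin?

1. 0.0ms @ 0 + 588.235ms (3/2)
2. 588.235ms @ 3/2 + 588.235ms (3/2)
3. 1176.471ms @ 3 + 588.235ms (3/2)
4. 1764.706ms @ 9/2 + 588.235ms (3/2)
5. 2352.941ms @ 6 + 294.118ms (3/4)
6. 2647.059ms @ 27/4 + 294.118ms (3/4)
7. 2941.176ms @ 15/2 + 196.078ms (1/2)
8. 3137.255ms @ 8 + 196.078ms (1/2)
9. 3333.333ms @ 17/2 + 196.078ms (1/2)

note 4 onset = 9/2b = 1764.706ms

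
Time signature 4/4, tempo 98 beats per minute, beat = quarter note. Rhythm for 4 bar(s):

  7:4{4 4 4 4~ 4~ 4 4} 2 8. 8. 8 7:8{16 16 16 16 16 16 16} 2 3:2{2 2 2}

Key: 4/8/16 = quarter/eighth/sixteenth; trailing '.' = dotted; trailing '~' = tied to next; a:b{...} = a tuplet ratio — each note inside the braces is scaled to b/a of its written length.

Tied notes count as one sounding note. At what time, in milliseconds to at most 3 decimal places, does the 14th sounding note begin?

1. 0.0ms @ 0 + 349.854ms (4/7)
2. 349.854ms @ 4/7 + 349.854ms (4/7)
3. 699.708ms @ 8/7 + 349.854ms (4/7)
4. 1049.563ms @ 12/7 + 1049.563ms (12/7)
5. 2099.125ms @ 24/7 + 349.854ms (4/7)
6. 2448.98ms @ 4 + 1224.49ms (2)
7. 3673.469ms @ 6 + 459.184ms (3/4)
8. 4132.653ms @ 27/4 + 459.184ms (3/4)
9. 4591.837ms @ 15/2 + 306.122ms (1/2)
10. 4897.959ms @ 8 + 174.927ms (2/7)
11. 5072.886ms @ 58/7 + 174.927ms (2/7)
12. 5247.813ms @ 60/7 + 174.927ms (2/7)
13. 5422.741ms @ 62/7 + 174.927ms (2/7)
14. 5597.668ms @ 64/7 + 174.927ms (2/7)
15. 5772.595ms @ 66/7 + 174.927ms (2/7)
16. 5947.522ms @ 68/7 + 174.927ms (2/7)
17. 6122.449ms @ 10 + 1224.49ms (2)
18. 7346.939ms @ 12 + 816.327ms (4/3)
19. 8163.265ms @ 40/3 + 816.327ms (4/3)
20. 8979.592ms @ 44/3 + 816.327ms (4/3)

note 14 onset = 64/7b = 5597.668ms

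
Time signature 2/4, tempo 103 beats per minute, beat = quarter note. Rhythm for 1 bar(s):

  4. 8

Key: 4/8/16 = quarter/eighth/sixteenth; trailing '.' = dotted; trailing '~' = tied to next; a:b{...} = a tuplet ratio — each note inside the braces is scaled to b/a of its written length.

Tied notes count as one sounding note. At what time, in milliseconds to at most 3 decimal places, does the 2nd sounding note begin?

1. 0.0ms @ 0 + 873.786ms (3/2)
2. 873.786ms @ 3/2 + 291.262ms (1/2)

note 2 onset = 3/2b = 873.786ms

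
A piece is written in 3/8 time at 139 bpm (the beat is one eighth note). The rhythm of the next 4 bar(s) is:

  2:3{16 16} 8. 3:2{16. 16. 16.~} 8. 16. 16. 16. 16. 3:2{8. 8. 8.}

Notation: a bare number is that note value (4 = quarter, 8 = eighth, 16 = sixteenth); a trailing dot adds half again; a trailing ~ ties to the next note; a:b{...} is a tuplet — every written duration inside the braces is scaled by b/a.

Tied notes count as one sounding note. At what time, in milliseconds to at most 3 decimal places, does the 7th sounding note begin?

note 7 onset = 6b = 2589.928ms

1. 0.0ms @ 0 + 323.741ms (3/4)
2. 323.741ms @ 3/4 + 323.741ms (3/4)
3. 647.482ms @ 3/2 + 647.482ms (3/2)
4. 1294.964ms @ 3 + 215.827ms (1/2)
5. 1510.791ms @ 7/2 + 215.827ms (1/2)
6. 1726.619ms @ 4 + 863.309ms (2)
7. 2589.928ms @ 6 + 323.741ms (3/4)
8. 2913.669ms @ 27/4 + 323.741ms (3/4)
9. 3237.41ms @ 15/2 + 323.741ms (3/4)
10. 3561.151ms @ 33/4 + 323.741ms (3/4)
11. 3884.892ms @ 9 + 431.655ms (1)
12. 4316.547ms @ 10 + 431.655ms (1)
13. 4748.201ms @ 11 + 431.655ms (1)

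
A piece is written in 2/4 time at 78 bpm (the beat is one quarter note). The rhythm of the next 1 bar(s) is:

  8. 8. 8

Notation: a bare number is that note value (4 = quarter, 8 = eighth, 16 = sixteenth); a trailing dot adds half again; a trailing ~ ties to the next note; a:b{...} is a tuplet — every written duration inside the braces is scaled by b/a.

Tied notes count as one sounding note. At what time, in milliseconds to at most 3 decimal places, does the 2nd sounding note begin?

1. 0.0ms @ 0 + 576.923ms (3/4)
2. 576.923ms @ 3/4 + 576.923ms (3/4)
3. 1153.846ms @ 3/2 + 384.615ms (1/2)

note 2 onset = 3/4b = 576.923ms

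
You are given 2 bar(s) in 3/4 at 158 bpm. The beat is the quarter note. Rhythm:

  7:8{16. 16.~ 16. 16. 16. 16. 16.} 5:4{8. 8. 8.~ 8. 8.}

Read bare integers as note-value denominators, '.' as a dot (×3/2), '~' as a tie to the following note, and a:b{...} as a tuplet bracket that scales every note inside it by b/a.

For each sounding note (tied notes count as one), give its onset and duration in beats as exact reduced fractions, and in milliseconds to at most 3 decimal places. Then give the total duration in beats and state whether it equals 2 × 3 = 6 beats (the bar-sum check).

1) 0.0ms=0b +162.749ms=3/7b
2) 162.749ms=3/7b +325.497ms=6/7b
3) 488.246ms=9/7b +162.749ms=3/7b
4) 650.995ms=12/7b +162.749ms=3/7b
5) 813.743ms=15/7b +162.749ms=3/7b
6) 976.492ms=18/7b +162.749ms=3/7b
7) 1139.241ms=3b +227.848ms=3/5b
8) 1367.089ms=18/5b +227.848ms=3/5b
9) 1594.937ms=21/5b +455.696ms=6/5b
10) 2050.633ms=27/5b +227.848ms=3/5b
Σ=6b of 6 (158bpm 3/4) — PASS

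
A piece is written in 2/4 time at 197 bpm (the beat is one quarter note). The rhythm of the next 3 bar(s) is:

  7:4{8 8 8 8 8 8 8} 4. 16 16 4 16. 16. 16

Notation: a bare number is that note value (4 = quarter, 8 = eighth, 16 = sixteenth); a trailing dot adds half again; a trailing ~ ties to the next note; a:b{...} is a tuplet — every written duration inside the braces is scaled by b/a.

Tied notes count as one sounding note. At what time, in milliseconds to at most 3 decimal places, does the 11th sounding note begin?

1. 0.0ms @ 0 + 87.02ms (2/7)
2. 87.02ms @ 2/7 + 87.02ms (2/7)
3. 174.039ms @ 4/7 + 87.02ms (2/7)
4. 261.059ms @ 6/7 + 87.02ms (2/7)
5. 348.078ms @ 8/7 + 87.02ms (2/7)
6. 435.098ms @ 10/7 + 87.02ms (2/7)
7. 522.117ms @ 12/7 + 87.02ms (2/7)
8. 609.137ms @ 2 + 456.853ms (3/2)
9. 1065.99ms @ 7/2 + 76.142ms (1/4)
10. 1142.132ms @ 15/4 + 76.142ms (1/4)
11. 1218.274ms @ 4 + 304.569ms (1)
12. 1522.843ms @ 5 + 114.213ms (3/8)
13. 1637.056ms @ 43/8 + 114.213ms (3/8)
14. 1751.269ms @ 23/4 + 76.142ms (1/4)

note 11 onset = 4b = 1218.274ms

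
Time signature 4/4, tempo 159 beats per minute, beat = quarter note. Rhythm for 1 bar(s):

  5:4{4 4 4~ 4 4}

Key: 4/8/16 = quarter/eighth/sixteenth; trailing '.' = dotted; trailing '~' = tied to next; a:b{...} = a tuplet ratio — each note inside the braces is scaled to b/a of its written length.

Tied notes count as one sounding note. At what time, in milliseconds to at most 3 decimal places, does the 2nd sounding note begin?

1. 0.0ms @ 0 + 301.887ms (4/5)
2. 301.887ms @ 4/5 + 301.887ms (4/5)
3. 603.774ms @ 8/5 + 603.774ms (8/5)
4. 1207.547ms @ 16/5 + 301.887ms (4/5)

note 2 onset = 4/5b = 301.887ms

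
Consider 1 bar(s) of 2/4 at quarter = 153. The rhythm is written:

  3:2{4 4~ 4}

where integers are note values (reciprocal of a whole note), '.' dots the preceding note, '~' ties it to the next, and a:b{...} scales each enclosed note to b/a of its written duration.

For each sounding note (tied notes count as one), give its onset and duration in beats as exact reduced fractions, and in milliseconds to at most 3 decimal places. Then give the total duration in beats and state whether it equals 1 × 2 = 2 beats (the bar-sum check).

1) 0.0ms=0b +261.438ms=2/3b
2) 261.438ms=2/3b +522.876ms=4/3b
Σ=2b of 2 (153bpm 2/4) — PASS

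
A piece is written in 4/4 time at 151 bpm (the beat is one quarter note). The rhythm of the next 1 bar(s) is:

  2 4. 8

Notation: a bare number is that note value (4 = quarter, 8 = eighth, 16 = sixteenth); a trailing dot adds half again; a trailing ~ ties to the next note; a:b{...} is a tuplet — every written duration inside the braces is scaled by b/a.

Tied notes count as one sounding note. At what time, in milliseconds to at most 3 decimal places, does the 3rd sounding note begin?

note 3 onset = 7/2b = 1390.728ms

1. 0.0ms @ 0 + 794.702ms (2)
2. 794.702ms @ 2 + 596.026ms (3/2)
3. 1390.728ms @ 7/2 + 198.675ms (1/2)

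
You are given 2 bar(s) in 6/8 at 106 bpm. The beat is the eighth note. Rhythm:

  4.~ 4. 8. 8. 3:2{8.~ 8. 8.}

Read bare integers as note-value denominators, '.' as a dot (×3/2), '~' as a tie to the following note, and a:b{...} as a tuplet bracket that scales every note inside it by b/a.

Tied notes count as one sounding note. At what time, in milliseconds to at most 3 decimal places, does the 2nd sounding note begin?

1. 0.0ms @ 0 + 3396.226ms (6)
2. 3396.226ms @ 6 + 849.057ms (3/2)
3. 4245.283ms @ 15/2 + 849.057ms (3/2)
4. 5094.34ms @ 9 + 1132.075ms (2)
5. 6226.415ms @ 11 + 566.038ms (1)

note 2 onset = 6b = 3396.226ms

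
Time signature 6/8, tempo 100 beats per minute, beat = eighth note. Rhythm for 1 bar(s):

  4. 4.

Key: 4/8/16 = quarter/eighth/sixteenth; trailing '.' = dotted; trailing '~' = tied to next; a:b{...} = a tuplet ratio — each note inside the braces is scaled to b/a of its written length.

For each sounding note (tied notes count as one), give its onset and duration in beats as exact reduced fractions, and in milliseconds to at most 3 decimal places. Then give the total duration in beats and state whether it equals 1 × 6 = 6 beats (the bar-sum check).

1) 0.0ms=0b +1800.0ms=3b
2) 1800.0ms=3b +1800.0ms=3b
Σ=6b of 6 (100bpm 6/8) — PASS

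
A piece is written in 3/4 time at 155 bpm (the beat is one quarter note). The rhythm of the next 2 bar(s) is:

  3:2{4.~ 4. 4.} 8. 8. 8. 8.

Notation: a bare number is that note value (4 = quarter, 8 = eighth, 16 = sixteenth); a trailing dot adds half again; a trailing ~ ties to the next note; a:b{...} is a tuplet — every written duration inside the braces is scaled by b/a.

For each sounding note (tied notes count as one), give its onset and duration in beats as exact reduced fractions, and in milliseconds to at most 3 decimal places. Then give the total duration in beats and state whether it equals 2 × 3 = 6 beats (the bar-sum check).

1) 0.0ms=0b +774.194ms=2b
2) 774.194ms=2b +387.097ms=1b
3) 1161.29ms=3b +290.323ms=3/4b
4) 1451.613ms=15/4b +290.323ms=3/4b
5) 1741.935ms=9/2b +290.323ms=3/4b
6) 2032.258ms=21/4b +290.323ms=3/4b
Σ=6b of 6 (155bpm 3/4) — PASS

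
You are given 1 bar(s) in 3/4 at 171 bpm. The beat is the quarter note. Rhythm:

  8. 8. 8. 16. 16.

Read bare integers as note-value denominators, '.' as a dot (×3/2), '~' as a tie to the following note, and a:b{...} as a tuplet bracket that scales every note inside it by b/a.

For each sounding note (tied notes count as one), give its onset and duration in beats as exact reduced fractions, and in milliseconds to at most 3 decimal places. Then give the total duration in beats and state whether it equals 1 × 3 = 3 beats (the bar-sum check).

1) 0.0ms=0b +263.158ms=3/4b
2) 263.158ms=3/4b +263.158ms=3/4b
3) 526.316ms=3/2b +263.158ms=3/4b
4) 789.474ms=9/4b +131.579ms=3/8b
5) 921.053ms=21/8b +131.579ms=3/8b
Σ=3b of 3 (171bpm 3/4) — PASS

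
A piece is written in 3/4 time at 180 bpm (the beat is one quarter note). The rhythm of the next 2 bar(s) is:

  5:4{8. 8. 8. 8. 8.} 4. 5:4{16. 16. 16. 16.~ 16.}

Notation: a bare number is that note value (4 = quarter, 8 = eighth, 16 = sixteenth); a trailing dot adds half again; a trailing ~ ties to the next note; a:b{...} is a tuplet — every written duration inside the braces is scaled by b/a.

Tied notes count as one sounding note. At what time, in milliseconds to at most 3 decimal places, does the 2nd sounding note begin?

note 2 onset = 3/5b = 200.0ms

1. 0.0ms @ 0 + 200.0ms (3/5)
2. 200.0ms @ 3/5 + 200.0ms (3/5)
3. 400.0ms @ 6/5 + 200.0ms (3/5)
4. 600.0ms @ 9/5 + 200.0ms (3/5)
5. 800.0ms @ 12/5 + 200.0ms (3/5)
6. 1000.0ms @ 3 + 500.0ms (3/2)
7. 1500.0ms @ 9/2 + 100.0ms (3/10)
8. 1600.0ms @ 24/5 + 100.0ms (3/10)
9. 1700.0ms @ 51/10 + 100.0ms (3/10)
10. 1800.0ms @ 27/5 + 200.0ms (3/5)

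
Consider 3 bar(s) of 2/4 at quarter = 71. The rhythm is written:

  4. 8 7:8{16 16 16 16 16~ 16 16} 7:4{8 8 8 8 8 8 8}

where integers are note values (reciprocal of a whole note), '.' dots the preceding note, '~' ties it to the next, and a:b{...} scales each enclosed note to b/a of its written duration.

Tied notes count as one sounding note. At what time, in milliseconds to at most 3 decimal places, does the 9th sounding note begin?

1. 0.0ms @ 0 + 1267.606ms (3/2)
2. 1267.606ms @ 3/2 + 422.535ms (1/2)
3. 1690.141ms @ 2 + 241.449ms (2/7)
4. 1931.59ms @ 16/7 + 241.449ms (2/7)
5. 2173.038ms @ 18/7 + 241.449ms (2/7)
6. 2414.487ms @ 20/7 + 241.449ms (2/7)
7. 2655.936ms @ 22/7 + 482.897ms (4/7)
8. 3138.833ms @ 26/7 + 241.449ms (2/7)
9. 3380.282ms @ 4 + 241.449ms (2/7)
10. 3621.73ms @ 30/7 + 241.449ms (2/7)
11. 3863.179ms @ 32/7 + 241.449ms (2/7)
12. 4104.628ms @ 34/7 + 241.449ms (2/7)
13. 4346.076ms @ 36/7 + 241.449ms (2/7)
14. 4587.525ms @ 38/7 + 241.449ms (2/7)
15. 4828.974ms @ 40/7 + 241.449ms (2/7)

note 9 onset = 4b = 3380.282ms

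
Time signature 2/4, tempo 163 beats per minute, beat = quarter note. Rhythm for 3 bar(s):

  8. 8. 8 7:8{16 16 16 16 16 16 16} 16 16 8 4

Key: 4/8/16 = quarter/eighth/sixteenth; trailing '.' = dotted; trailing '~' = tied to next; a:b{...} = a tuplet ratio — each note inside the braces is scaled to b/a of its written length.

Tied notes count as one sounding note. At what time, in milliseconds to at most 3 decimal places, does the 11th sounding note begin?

1. 0.0ms @ 0 + 276.074ms (3/4)
2. 276.074ms @ 3/4 + 276.074ms (3/4)
3. 552.147ms @ 3/2 + 184.049ms (1/2)
4. 736.196ms @ 2 + 105.171ms (2/7)
5. 841.367ms @ 16/7 + 105.171ms (2/7)
6. 946.538ms @ 18/7 + 105.171ms (2/7)
7. 1051.709ms @ 20/7 + 105.171ms (2/7)
8. 1156.88ms @ 22/7 + 105.171ms (2/7)
9. 1262.051ms @ 24/7 + 105.171ms (2/7)
10. 1367.222ms @ 26/7 + 105.171ms (2/7)
11. 1472.393ms @ 4 + 92.025ms (1/4)
12. 1564.417ms @ 17/4 + 92.025ms (1/4)
13. 1656.442ms @ 9/2 + 184.049ms (1/2)
14. 1840.491ms @ 5 + 368.098ms (1)

note 11 onset = 4b = 1472.393ms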